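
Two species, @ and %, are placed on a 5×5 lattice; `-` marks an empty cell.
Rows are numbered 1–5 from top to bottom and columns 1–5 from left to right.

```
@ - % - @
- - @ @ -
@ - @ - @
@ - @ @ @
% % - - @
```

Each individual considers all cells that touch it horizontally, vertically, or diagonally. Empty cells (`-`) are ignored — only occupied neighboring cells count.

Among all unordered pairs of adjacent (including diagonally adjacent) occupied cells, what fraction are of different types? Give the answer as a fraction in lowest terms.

Scan each occupied cell's neighbors to the right and below (and the two forward diagonals) so each pair is counted once.
From row 1: 2 unlike of 3 pairs (running 2/3).
From row 2: 0 unlike of 4 pairs (running 2/7).
From row 3: 0 unlike of 5 pairs (running 2/12).
From row 4: 3 unlike of 7 pairs (running 5/19).
From row 5: 0 unlike of 1 pairs (running 5/20).
Total adjacent occupied pairs: 20; unlike-type pairs: 5.
5/20 reduces to 1/4.

1/4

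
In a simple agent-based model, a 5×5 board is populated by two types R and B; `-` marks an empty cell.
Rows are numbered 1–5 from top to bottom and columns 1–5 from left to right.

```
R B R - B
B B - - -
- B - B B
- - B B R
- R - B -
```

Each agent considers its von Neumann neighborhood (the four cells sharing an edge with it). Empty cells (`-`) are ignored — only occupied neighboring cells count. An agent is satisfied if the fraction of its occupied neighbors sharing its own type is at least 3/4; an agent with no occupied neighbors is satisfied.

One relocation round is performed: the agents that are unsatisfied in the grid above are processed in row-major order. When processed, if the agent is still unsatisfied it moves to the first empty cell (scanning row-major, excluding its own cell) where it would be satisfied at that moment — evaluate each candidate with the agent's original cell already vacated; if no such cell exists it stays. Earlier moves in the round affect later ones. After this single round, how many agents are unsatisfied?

Initially unsatisfied (in order): (1,1), (1,2), (1,3), (2,1), (3,5), (4,5).
  (1,1) → (4,1).
  (1,2) → (1,1).
  (1,3): now satisfied by earlier moves; stays.
  (2,1): now satisfied by earlier moves; stays.
  (3,5) → (2,4).
  (4,5) → (5,1).
Resulting grid:
B - R - B
B B - B -
- B - B -
R - B B -
R R - B -
All satisfied now.

0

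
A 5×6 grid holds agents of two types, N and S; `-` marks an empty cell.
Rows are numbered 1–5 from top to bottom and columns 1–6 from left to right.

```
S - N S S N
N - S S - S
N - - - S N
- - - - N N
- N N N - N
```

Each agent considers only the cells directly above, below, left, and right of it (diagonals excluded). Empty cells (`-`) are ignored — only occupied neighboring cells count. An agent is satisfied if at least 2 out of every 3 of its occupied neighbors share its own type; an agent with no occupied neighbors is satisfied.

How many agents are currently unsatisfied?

(1,1)S 0/1 unhappy
(1,3)N 0/2 unhappy
(1,4)S 2/3 ok
(1,5)S 1/2 unhappy
(1,6)N 0/2 unhappy
(2,1)N 1/2 unhappy
(2,3)S 1/2 unhappy
(2,4)S 2/2 ok
(2,6)S 0/2 unhappy
(3,1)N 1/1 ok
(3,5)S 0/2 unhappy
(3,6)N 1/3 unhappy
(4,5)N 1/2 unhappy
(4,6)N 3/3 ok
(5,2)N 1/1 ok
(5,3)N 2/2 ok
(5,4)N 1/1 ok
(5,6)N 1/1 ok
Unsatisfied: (1,1), (1,3), (1,5), (1,6), (2,1), (2,3), (2,6), (3,5), (3,6), (4,5) — 10 in total.

10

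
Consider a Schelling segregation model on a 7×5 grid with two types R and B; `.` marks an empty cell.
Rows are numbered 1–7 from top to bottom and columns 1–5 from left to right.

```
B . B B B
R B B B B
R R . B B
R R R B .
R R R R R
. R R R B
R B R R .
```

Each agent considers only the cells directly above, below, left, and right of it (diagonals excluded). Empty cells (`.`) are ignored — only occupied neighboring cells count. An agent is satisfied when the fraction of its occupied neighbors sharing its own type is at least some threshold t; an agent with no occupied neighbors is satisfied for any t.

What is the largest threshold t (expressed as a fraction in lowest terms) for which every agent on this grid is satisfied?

(1,1)B 0/1
(1,3)B 2/2
(1,4)B 3/3
(1,5)B 2/2
(2,1)R 1/3
(2,2)B 1/3
(2,3)B 3/3
(2,4)B 4/4
(2,5)B 3/3
(3,1)R 3/3
(3,2)R 2/3
(3,4)B 3/3
(3,5)B 2/2
(4,1)R 3/3
(4,2)R 4/4
(4,3)R 2/3
(4,4)B 1/3
(5,1)R 2/2
(5,2)R 4/4
(5,3)R 4/4
(5,4)R 3/4
(5,5)R 1/2
(6,2)R 2/3
(6,3)R 4/4
(6,4)R 3/4
(6,5)B 0/2
(7,1)R 0/1
(7,2)B 0/3
(7,3)R 2/3
(7,4)R 2/2
The smallest same-type fraction is 0/1 at (1,1), which reduces to 0/1. Any threshold above that leaves this agent unsatisfied.

0/1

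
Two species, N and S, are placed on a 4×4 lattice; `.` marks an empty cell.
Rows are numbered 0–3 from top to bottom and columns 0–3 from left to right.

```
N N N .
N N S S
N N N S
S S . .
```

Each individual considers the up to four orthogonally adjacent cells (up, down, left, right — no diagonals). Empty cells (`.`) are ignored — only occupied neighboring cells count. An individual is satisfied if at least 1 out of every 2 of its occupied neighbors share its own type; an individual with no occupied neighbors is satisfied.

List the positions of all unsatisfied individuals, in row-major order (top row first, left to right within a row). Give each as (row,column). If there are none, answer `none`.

(1,2), (2,2)

(0,0)N 2/2 ok
(0,1)N 3/3 ok
(0,2)N 1/2 ok
(1,0)N 3/3 ok
(1,1)N 3/4 ok
(1,2)S 1/4 unhappy
(1,3)S 2/2 ok
(2,0)N 2/3 ok
(2,1)N 3/4 ok
(2,2)N 1/3 unhappy
(2,3)S 1/2 ok
(3,0)S 1/2 ok
(3,1)S 1/2 ok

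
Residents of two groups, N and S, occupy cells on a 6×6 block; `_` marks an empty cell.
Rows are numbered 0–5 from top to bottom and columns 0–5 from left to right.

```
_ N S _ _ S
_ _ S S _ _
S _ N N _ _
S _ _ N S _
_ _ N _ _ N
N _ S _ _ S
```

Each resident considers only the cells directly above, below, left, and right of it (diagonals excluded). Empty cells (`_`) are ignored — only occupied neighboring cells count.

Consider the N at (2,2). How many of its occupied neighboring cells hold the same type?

1

Occupied neighbors of (2,2): (1,2)=S, (2,3)=N.
Same type (N): 1 of 2.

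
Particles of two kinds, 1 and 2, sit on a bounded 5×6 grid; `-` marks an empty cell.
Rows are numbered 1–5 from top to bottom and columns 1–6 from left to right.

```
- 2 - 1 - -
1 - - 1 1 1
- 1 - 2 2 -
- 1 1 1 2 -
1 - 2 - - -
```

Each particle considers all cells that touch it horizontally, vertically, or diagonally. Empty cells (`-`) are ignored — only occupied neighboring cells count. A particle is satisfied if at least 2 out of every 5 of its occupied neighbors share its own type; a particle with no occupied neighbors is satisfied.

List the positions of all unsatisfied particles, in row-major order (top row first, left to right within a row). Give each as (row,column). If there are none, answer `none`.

(1,2)2 0/1 ✗
(1,4)1 2/2 ✓
(2,1)1 1/2 ✓
(2,4)1 2/4 ✓
(2,5)1 3/5 ✓
(2,6)1 1/2 ✓
(3,2)1 3/3 ✓
(3,4)2 2/6 ✗
(3,5)2 2/6 ✗
(4,2)1 3/4 ✓
(4,3)1 3/5 ✓
(4,4)1 1/5 ✗
(4,5)2 2/3 ✓
(5,1)1 1/1 ✓
(5,3)2 0/3 ✗

(1,2), (3,4), (3,5), (4,4), (5,3)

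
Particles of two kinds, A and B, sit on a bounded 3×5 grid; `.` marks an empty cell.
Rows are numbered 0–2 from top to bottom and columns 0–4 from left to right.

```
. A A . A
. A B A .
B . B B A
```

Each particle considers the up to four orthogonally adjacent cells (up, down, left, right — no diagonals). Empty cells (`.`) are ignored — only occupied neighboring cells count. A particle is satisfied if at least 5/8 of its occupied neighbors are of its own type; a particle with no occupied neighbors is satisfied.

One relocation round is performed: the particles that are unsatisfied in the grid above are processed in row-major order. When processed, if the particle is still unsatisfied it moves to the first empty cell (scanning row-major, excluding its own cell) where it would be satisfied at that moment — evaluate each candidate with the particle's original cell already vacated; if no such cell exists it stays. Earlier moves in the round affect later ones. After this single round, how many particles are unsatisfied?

0

Initially unsatisfied (in order): (0,2), (1,1), (1,2), (1,3), (2,3), (2,4).
  (0,2) → (0,0).
  (1,1) → (0,3).
  (1,2) → (2,1).
  (1,3) → (0,2).
  (2,3): no empty cell satisfies it; stays.
  (2,4) → (1,4).
Resulting grid:
A A A A A
. . . . A
B B B B .
All satisfied now.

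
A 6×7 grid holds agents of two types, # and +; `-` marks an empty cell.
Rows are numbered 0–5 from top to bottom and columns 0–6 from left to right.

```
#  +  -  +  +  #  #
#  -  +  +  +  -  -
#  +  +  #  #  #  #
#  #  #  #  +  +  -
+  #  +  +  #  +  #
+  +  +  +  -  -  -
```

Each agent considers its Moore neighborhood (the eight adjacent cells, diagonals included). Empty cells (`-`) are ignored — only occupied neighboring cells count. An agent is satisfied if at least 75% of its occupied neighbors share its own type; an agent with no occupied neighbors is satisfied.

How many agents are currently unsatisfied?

Row 0: (0,0)# 1/2 unhappy · (0,1)+ 1/3 unhappy · (0,3)+ 4/4 ok · (0,4)+ 3/4 ok · (0,5)# 1/3 unhappy · (0,6)# 1/1 ok
Row 1: (1,0)# 2/4 unhappy · (1,2)+ 5/6 ok · (1,3)+ 5/7 unhappy · (1,4)+ 3/7 unhappy
Row 2: (2,0)# 3/4 ok · (2,1)+ 2/7 unhappy · (2,2)+ 3/7 unhappy · (2,3)# 3/8 unhappy · (2,4)# 3/7 unhappy · (2,5)# 2/5 unhappy · (2,6)# 1/2 unhappy
Row 3: (3,0)# 3/5 unhappy · (3,1)# 4/8 unhappy · (3,2)# 4/8 unhappy · (3,3)# 4/8 unhappy · (3,4)+ 3/8 unhappy · (3,5)+ 2/7 unhappy
Row 4: (4,0)+ 2/5 unhappy · (4,1)# 3/8 unhappy · (4,2)+ 4/8 unhappy · (4,3)+ 4/7 unhappy · (4,4)# 1/6 unhappy · (4,5)+ 2/4 unhappy · (4,6)# 0/2 unhappy
Row 5: (5,0)+ 2/3 unhappy · (5,1)+ 4/5 ok · (5,2)+ 4/5 ok · (5,3)+ 3/4 ok
Unsatisfied: (0,0), (0,1), (0,5), (1,0), (1,3), (1,4), (2,1), (2,2), (2,3), (2,4), (2,5), (2,6), (3,0), (3,1), (3,2), (3,3), (3,4), (3,5), (4,0), (4,1), (4,2), (4,3), (4,4), (4,5), (4,6), (5,0) — 26 in total.

26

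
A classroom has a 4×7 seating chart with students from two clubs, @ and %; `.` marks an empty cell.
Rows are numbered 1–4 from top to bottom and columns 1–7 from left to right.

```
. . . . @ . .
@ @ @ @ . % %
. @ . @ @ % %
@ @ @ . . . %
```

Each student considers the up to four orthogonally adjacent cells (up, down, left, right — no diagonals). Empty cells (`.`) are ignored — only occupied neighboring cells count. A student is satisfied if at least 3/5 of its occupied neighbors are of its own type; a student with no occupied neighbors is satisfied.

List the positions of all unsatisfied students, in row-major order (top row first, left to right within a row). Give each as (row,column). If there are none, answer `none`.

(3,5)

Row 1: (1,5)@ 0/0 ✓
Row 2: (2,1)@ 1/1 ✓ · (2,2)@ 3/3 ✓ · (2,3)@ 2/2 ✓ · (2,4)@ 2/2 ✓ · (2,6)% 2/2 ✓ · (2,7)% 2/2 ✓
Row 3: (3,2)@ 2/2 ✓ · (3,4)@ 2/2 ✓ · (3,5)@ 1/2 ✗ · (3,6)% 2/3 ✓ · (3,7)% 3/3 ✓
Row 4: (4,1)@ 1/1 ✓ · (4,2)@ 3/3 ✓ · (4,3)@ 1/1 ✓ · (4,7)% 1/1 ✓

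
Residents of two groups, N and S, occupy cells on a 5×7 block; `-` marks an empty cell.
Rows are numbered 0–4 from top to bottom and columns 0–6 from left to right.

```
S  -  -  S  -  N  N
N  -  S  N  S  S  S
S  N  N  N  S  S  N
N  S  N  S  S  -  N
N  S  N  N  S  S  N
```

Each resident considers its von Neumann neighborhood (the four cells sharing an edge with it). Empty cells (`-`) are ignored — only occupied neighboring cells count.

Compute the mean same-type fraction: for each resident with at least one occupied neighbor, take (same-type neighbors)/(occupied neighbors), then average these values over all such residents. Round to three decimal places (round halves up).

Row 0: (0,0)S 0/1 · (0,3)S 0/1 · (0,5)N 1/2 · (0,6)N 1/2
Row 1: (1,0)N 0/2 · (1,2)S 0/2 · (1,3)N 1/4 · (1,4)S 2/3 · (1,5)S 3/4 · (1,6)S 1/3
Row 2: (2,0)S 0/3 · (2,1)N 1/3 · (2,2)N 3/4 · (2,3)N 2/4 · (2,4)S 3/4 · (2,5)S 2/3 · (2,6)N 1/3
Row 3: (3,0)N 1/3 · (3,1)S 1/4 · (3,2)N 2/4 · (3,3)S 1/4 · (3,4)S 3/3 · (3,6)N 2/2
Row 4: (4,0)N 1/2 · (4,1)S 1/3 · (4,2)N 2/3 · (4,3)N 1/3 · (4,4)S 2/3 · (4,5)S 1/2 · (4,6)N 1/2
Sum over 30 residents: 0/1 + 0/1 + 1/2 + 1/2 + 0/2 + 0/2 + 1/4 + 2/3 + 3/4 + 1/3 + 0/3 + 1/3 + 3/4 + 2/4 + 3/4 + 2/3 + 1/3 + 1/3 + 1/4 + 2/4 + 1/4 + 3/3 + 2/2 + 1/2 + 1/3 + 2/3 + 1/3 + 2/3 + 1/2 + 1/2 = 79/6; mean = 79/6 ÷ 30 = 79/180 = 0.438888… → 0.439.

0.439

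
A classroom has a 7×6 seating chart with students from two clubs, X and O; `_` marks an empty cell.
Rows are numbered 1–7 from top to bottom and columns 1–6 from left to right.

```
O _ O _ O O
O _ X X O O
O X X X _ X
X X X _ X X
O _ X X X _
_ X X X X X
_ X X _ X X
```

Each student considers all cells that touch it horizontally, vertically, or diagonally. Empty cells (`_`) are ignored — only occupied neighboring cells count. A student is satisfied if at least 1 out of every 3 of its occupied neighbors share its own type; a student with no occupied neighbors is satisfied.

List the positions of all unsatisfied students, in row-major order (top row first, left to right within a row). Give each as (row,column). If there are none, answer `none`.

(1,3), (3,1), (5,1)

(1,1)O 1/1 satisfied
(1,3)O 0/2 not
(1,5)O 3/4 satisfied
(1,6)O 3/3 satisfied
(2,1)O 2/3 satisfied
(2,3)X 4/5 satisfied
(2,4)X 3/6 satisfied
(2,5)O 3/6 satisfied
(2,6)O 3/4 satisfied
(3,1)O 1/4 not
(3,2)X 5/7 satisfied
(3,3)X 6/6 satisfied
(3,4)X 5/6 satisfied
(3,6)X 2/4 satisfied
(4,1)X 2/4 satisfied
(4,2)X 5/7 satisfied
(4,3)X 6/6 satisfied
(4,5)X 5/5 satisfied
(4,6)X 3/3 satisfied
(5,1)O 0/3 not
(5,3)X 6/6 satisfied
(5,4)X 7/7 satisfied
(5,5)X 6/6 satisfied
(6,2)X 4/5 satisfied
(6,3)X 6/6 satisfied
(6,4)X 7/7 satisfied
(6,5)X 6/6 satisfied
(6,6)X 4/4 satisfied
(7,2)X 3/3 satisfied
(7,3)X 4/4 satisfied
(7,5)X 4/4 satisfied
(7,6)X 3/3 satisfied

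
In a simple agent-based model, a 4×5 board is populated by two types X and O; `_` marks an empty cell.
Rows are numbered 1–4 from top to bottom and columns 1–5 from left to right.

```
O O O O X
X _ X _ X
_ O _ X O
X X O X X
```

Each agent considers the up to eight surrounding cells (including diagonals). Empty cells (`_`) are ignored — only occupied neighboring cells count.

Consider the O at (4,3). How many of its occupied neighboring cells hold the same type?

1

Occupied neighbors of (4,3): (3,2)=O, (3,4)=X, (4,2)=X, (4,4)=X.
Same type (O): 1 of 4.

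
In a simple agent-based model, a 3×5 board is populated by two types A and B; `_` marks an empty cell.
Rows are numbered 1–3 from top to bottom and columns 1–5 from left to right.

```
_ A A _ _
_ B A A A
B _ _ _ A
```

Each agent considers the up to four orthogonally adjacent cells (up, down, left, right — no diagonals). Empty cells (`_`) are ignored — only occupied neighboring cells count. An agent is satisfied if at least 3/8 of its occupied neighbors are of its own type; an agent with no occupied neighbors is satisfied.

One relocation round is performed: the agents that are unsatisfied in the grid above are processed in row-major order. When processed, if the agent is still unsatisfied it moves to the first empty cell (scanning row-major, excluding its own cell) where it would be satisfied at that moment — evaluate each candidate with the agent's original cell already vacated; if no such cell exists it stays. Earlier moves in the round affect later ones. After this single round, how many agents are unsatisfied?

0

Initially unsatisfied (in order): (2,2).
  (2,2) → (2,1).
Resulting grid:
_ A A _ _
B _ A A A
B _ _ _ A
All satisfied now.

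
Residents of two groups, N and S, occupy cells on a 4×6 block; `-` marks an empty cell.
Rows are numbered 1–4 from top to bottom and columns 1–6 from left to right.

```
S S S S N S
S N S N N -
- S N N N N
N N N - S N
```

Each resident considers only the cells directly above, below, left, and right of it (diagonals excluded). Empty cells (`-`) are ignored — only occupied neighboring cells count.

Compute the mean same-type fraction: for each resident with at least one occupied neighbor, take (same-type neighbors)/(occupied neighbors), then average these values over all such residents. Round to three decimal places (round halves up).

0.571

Row 1: (1,1)S 2/2 · (1,2)S 2/3 · (1,3)S 3/3 · (1,4)S 1/3 · (1,5)N 1/3 · (1,6)S 0/1
Row 2: (2,1)S 1/2 · (2,2)N 0/4 · (2,3)S 1/4 · (2,4)N 2/4 · (2,5)N 3/3
Row 3: (3,2)S 0/3 · (3,3)N 2/4 · (3,4)N 3/3 · (3,5)N 3/4 · (3,6)N 2/2
Row 4: (4,1)N 1/1 · (4,2)N 2/3 · (4,3)N 2/2 · (4,5)S 0/2 · (4,6)N 1/2
Sum over 21 residents: 2/2 + 2/3 + 3/3 + 1/3 + 1/3 + 0/1 + 1/2 + 0/4 + 1/4 + 2/4 + 3/3 + 0/3 + 2/4 + 3/3 + 3/4 + 2/2 + 1/1 + 2/3 + 2/2 + 0/2 + 1/2 = 12; mean = 12 ÷ 21 = 4/7 = 0.571428… → 0.571.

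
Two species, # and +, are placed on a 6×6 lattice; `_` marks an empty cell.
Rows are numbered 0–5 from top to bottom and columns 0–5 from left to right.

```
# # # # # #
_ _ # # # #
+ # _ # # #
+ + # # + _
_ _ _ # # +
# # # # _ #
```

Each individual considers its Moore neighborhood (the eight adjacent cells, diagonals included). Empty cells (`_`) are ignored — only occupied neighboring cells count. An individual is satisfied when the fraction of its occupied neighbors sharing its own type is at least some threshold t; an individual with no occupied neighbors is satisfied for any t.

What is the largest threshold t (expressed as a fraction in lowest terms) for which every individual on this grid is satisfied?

1/7

(0,0)# 1/1
(0,1)# 3/3
(0,2)# 4/4
(0,3)# 5/5
(0,4)# 5/5
(0,5)# 3/3
(1,2)# 6/6
(1,3)# 7/7
(1,4)# 8/8
(1,5)# 5/5
(2,0)+ 2/3
(2,1)# 2/5
(2,3)# 6/7
(2,4)# 6/7
(2,5)# 3/4
(3,0)+ 2/3
(3,1)+ 2/4
(3,2)# 4/5
(3,3)# 5/6
(3,4)+ 1/7
(4,3)# 5/6
(4,4)# 4/6
(4,5)+ 1/3
(5,0)# 1/1
(5,1)# 2/2
(5,2)# 3/3
(5,3)# 3/3
(5,5)# 1/2
The smallest same-type fraction is 1/7 at (3,4), which reduces to 1/7. Any threshold above that leaves this individual unsatisfied.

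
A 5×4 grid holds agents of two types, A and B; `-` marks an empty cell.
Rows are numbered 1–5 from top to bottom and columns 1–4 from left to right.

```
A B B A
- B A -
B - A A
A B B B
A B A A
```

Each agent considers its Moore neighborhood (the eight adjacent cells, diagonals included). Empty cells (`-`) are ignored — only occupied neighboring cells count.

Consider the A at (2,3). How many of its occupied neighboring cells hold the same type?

Occupied neighbors of (2,3): (1,2)=B, (1,3)=B, (1,4)=A, (2,2)=B, (3,3)=A, (3,4)=A.
Same type (A): 3 of 6.

3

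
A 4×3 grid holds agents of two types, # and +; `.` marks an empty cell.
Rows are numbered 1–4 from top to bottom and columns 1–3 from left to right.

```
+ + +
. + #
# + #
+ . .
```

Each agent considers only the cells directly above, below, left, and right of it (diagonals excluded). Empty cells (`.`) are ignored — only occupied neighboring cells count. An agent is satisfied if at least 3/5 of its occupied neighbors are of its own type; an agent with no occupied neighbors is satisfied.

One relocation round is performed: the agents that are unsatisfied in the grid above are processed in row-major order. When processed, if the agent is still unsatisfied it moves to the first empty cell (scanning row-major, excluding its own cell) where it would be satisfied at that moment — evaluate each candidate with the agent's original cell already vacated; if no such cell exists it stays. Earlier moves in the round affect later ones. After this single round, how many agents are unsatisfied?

2

Initially unsatisfied (in order): (1,3), (2,3), (3,1), (3,2), (3,3), (4,1).
  (1,3) → (2,1).
  (2,3) → (4,3).
  (3,1): no empty cell satisfies it; stays.
  (3,2) → (1,3).
  (3,3): now satisfied by earlier moves; stays.
  (4,1) → (2,3).
Resulting grid:
+ + +
+ + +
# . #
. . #
Unsatisfied now: (3,1), (3,3).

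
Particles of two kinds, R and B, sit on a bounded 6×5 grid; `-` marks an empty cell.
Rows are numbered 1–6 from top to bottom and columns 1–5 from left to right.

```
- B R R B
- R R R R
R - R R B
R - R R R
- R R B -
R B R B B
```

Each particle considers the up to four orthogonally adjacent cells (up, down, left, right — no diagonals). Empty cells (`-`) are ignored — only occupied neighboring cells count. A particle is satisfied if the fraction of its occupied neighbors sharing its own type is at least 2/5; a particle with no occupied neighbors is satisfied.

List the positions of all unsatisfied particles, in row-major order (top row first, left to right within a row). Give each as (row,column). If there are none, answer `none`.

(1,2), (1,5), (2,5), (3,5), (5,4), (6,1), (6,2), (6,3)

(1,2)B 0/2 unhappy
(1,3)R 2/3 ok
(1,4)R 2/3 ok
(1,5)B 0/2 unhappy
(2,2)R 1/2 ok
(2,3)R 4/4 ok
(2,4)R 4/4 ok
(2,5)R 1/3 unhappy
(3,1)R 1/1 ok
(3,3)R 3/3 ok
(3,4)R 3/4 ok
(3,5)B 0/3 unhappy
(4,1)R 1/1 ok
(4,3)R 3/3 ok
(4,4)R 3/4 ok
(4,5)R 1/2 ok
(5,2)R 1/2 ok
(5,3)R 3/4 ok
(5,4)B 1/3 unhappy
(6,1)R 0/1 unhappy
(6,2)B 0/3 unhappy
(6,3)R 1/3 unhappy
(6,4)B 2/3 ok
(6,5)B 1/1 ok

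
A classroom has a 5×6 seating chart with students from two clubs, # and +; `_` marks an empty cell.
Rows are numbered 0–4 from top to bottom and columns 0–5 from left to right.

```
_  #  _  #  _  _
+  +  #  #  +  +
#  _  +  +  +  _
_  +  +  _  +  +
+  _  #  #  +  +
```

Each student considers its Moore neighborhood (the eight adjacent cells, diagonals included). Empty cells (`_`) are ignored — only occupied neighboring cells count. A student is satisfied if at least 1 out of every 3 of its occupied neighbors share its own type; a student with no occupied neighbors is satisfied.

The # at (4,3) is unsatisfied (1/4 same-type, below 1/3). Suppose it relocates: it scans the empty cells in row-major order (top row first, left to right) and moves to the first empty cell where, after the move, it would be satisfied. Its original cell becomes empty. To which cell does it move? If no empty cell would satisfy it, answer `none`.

(0,0)

Vacating (4,3). Empty cells in order:
  (0,0): 1/3 same-type → satisfied — stop here.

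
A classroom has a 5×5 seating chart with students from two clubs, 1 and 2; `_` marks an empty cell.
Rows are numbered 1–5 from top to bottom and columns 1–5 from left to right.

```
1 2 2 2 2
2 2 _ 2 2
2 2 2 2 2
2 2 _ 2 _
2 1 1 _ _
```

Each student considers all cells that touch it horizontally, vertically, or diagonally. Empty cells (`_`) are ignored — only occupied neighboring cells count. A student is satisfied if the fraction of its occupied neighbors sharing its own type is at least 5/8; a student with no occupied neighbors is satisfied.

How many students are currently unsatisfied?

3

Row 1: (1,1)1 0/3 ✗ · (1,2)2 3/4 ✓ · (1,3)2 4/4 ✓ · (1,4)2 4/4 ✓ · (1,5)2 3/3 ✓
Row 2: (2,1)2 4/5 ✓ · (2,2)2 6/7 ✓ · (2,4)2 7/7 ✓ · (2,5)2 5/5 ✓
Row 3: (3,1)2 5/5 ✓ · (3,2)2 6/6 ✓ · (3,3)2 6/6 ✓ · (3,4)2 5/5 ✓ · (3,5)2 4/4 ✓
Row 4: (4,1)2 4/5 ✓ · (4,2)2 5/7 ✓ · (4,4)2 3/4 ✓
Row 5: (5,1)2 2/3 ✓ · (5,2)1 1/4 ✗ · (5,3)1 1/3 ✗
Unsatisfied: (1,1), (5,2), (5,3) — 3 in total.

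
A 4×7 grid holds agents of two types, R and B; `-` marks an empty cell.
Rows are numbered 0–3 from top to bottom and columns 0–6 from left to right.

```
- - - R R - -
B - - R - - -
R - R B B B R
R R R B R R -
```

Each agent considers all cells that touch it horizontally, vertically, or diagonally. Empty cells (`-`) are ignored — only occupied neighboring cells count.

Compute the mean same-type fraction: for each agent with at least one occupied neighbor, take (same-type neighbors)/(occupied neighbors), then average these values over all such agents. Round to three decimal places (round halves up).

Row 0: (0,3)R 2/2 · (0,4)R 2/2
Row 1: (1,0)B 0/1 · (1,3)R 3/5
Row 2: (2,0)R 2/3 · (2,2)R 3/5 · (2,3)B 2/6 · (2,4)B 3/6 · (2,5)B 1/4 · (2,6)R 1/2
Row 3: (3,0)R 2/2 · (3,1)R 4/4 · (3,2)R 2/4 · (3,3)B 2/5 · (3,4)R 1/5 · (3,5)R 2/4
Sum over 16 agents: 2/2 + 2/2 + 0/1 + 3/5 + 2/3 + 3/5 + 2/6 + 3/6 + 1/4 + 1/2 + 2/2 + 4/4 + 2/4 + 2/5 + 1/5 + 2/4 = 181/20; mean = 181/20 ÷ 16 = 181/320 = 0.565625 → 0.566.

0.566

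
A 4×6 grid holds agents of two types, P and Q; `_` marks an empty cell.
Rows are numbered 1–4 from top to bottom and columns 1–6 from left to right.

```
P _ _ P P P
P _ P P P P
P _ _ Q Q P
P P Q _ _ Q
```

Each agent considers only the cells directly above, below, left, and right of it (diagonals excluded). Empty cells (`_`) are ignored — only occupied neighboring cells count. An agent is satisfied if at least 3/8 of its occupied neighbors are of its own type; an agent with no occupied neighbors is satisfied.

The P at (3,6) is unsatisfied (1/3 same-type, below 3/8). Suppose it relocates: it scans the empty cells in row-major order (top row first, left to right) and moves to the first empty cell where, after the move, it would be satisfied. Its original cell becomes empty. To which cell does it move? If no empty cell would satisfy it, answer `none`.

Vacating (3,6). Empty cells in order:
  (1,2): 1/1 same-type → satisfied — stop here.

(1,2)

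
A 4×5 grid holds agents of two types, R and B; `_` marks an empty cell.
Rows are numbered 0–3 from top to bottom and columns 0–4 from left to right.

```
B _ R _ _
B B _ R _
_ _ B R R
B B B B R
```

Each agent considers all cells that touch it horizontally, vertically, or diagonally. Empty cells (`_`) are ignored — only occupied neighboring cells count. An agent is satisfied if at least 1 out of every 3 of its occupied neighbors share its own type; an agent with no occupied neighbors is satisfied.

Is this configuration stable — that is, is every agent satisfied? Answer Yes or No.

(0,0)B 2/2 satisfied
(0,2)R 1/2 satisfied
(1,0)B 2/2 satisfied
(1,1)B 3/4 satisfied
(1,3)R 3/4 satisfied
(2,2)B 4/6 satisfied
(2,3)R 3/6 satisfied
(2,4)R 3/4 satisfied
(3,0)B 1/1 satisfied
(3,1)B 3/3 satisfied
(3,2)B 3/4 satisfied
(3,3)B 2/5 satisfied
(3,4)R 2/3 satisfied
All meet the threshold, so the configuration is stable.

Yes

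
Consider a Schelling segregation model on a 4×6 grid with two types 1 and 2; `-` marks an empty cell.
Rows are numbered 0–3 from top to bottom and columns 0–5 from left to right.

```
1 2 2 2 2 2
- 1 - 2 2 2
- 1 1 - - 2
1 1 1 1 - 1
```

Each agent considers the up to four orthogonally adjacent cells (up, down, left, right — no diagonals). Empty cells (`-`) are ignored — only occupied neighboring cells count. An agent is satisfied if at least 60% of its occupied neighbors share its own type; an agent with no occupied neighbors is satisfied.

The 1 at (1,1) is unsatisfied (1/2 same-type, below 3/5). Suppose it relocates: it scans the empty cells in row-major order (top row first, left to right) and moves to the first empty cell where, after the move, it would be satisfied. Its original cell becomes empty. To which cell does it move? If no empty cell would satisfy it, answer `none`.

(1,0)

Vacating (1,1). Empty cells in order:
  (1,0): 1/1 same-type → satisfied — stop here.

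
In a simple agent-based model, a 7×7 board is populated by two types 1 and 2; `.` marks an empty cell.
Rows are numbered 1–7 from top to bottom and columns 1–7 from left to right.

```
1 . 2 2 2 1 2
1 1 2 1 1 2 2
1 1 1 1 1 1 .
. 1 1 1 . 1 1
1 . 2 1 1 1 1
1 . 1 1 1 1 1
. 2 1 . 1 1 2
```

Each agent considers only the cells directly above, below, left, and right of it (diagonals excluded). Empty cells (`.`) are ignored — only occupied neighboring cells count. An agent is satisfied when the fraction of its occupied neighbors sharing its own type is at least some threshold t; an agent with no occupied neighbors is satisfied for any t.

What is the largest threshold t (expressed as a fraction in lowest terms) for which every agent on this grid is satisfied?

0/1

Row 1: (1,1)1 1/1 · (1,3)2 2/2 · (1,4)2 2/3 · (1,5)2 1/3 · (1,6)1 0/3 · (1,7)2 1/2
Row 2: (2,1)1 3/3 · (2,2)1 2/3 · (2,3)2 1/4 · (2,4)1 2/4 · (2,5)1 2/4 · (2,6)2 1/4 · (2,7)2 2/2
Row 3: (3,1)1 2/2 · (3,2)1 4/4 · (3,3)1 3/4 · (3,4)1 4/4 · (3,5)1 3/3 · (3,6)1 2/3
Row 4: (4,2)1 2/2 · (4,3)1 3/4 · (4,4)1 3/3 · (4,6)1 3/3 · (4,7)1 2/2
Row 5: (5,1)1 1/1 · (5,3)2 0/3 · (5,4)1 3/4 · (5,5)1 3/3 · (5,6)1 4/4 · (5,7)1 3/3
Row 6: (6,1)1 1/1 · (6,3)1 2/3 · (6,4)1 3/3 · (6,5)1 4/4 · (6,6)1 4/4 · (6,7)1 2/3
Row 7: (7,2)2 0/1 · (7,3)1 1/2 · (7,5)1 2/2 · (7,6)1 2/3 · (7,7)2 0/2
The smallest same-type fraction is 0/3 at (1,6), which reduces to 0/1. Any threshold above that leaves this agent unsatisfied.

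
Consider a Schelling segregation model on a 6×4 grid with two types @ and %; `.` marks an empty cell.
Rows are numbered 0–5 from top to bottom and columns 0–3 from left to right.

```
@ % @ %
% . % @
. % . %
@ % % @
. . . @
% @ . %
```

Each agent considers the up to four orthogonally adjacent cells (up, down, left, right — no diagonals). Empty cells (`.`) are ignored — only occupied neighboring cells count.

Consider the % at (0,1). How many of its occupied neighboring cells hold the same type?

Occupied neighbors of (0,1): (0,0)=@, (0,2)=@.
Same type (%): 0 of 2.

0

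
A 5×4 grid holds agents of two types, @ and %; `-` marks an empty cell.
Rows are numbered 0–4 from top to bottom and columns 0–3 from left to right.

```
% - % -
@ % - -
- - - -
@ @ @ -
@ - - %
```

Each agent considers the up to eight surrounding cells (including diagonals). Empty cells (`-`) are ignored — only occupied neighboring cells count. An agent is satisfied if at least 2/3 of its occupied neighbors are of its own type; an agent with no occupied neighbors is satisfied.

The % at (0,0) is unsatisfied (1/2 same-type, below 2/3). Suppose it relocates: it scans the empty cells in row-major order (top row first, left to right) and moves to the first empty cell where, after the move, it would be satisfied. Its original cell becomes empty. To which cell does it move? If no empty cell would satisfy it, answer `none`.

(0,1)

Vacating (0,0). Empty cells in order:
  (0,1): 2/3 same-type → satisfied — stop here.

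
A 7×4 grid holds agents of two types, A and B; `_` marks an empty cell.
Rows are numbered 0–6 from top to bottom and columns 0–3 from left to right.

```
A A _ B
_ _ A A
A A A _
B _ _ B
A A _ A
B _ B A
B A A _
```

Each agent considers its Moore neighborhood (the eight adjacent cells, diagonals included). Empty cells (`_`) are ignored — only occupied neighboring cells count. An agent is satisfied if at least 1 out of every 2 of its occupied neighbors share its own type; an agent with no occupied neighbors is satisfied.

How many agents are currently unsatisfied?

9

(0,0)A 1/1 satisfied
(0,1)A 2/2 satisfied
(0,3)B 0/2 not
(1,2)A 4/5 satisfied
(1,3)A 2/3 satisfied
(2,0)A 1/2 satisfied
(2,1)A 3/4 satisfied
(2,2)A 3/4 satisfied
(3,0)B 0/4 not
(3,3)B 0/2 not
(4,0)A 1/3 not
(4,1)A 1/4 not
(4,3)A 1/3 not
(5,0)B 1/4 not
(5,2)B 0/5 not
(5,3)A 2/3 satisfied
(6,0)B 1/2 satisfied
(6,1)A 1/4 not
(6,2)A 2/3 satisfied
Unsatisfied: (0,3), (3,0), (3,3), (4,0), (4,1), (4,3), (5,0), (5,2), (6,1) — 9 in total.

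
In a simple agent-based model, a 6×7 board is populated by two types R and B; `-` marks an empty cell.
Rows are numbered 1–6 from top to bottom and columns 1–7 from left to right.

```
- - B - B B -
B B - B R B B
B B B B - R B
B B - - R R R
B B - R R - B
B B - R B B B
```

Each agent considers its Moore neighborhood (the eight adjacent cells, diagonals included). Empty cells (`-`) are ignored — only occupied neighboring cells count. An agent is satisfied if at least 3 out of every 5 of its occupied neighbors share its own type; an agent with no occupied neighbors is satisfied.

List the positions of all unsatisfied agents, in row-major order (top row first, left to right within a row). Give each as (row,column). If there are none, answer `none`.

(2,5), (3,4), (3,6), (3,7), (4,7), (5,7), (6,5)

(1,3)B 2/2 ok
(1,5)B 3/4 ok
(1,6)B 3/4 ok
(2,1)B 3/3 ok
(2,2)B 5/5 ok
(2,4)B 4/5 ok
(2,5)R 1/6 unhappy
(2,6)B 4/6 ok
(2,7)B 3/4 ok
(3,1)B 5/5 ok
(3,2)B 6/6 ok
(3,3)B 5/5 ok
(3,4)B 2/4 unhappy
(3,6)R 4/7 unhappy
(3,7)B 2/5 unhappy
(4,1)B 5/5 ok
(4,2)B 6/6 ok
(4,5)R 4/5 ok
(4,6)R 4/6 ok
(4,7)R 2/4 unhappy
(5,1)B 5/5 ok
(5,2)B 5/5 ok
(5,4)R 3/4 ok
(5,5)R 4/6 ok
(5,7)B 2/4 unhappy
(6,1)B 3/3 ok
(6,2)B 3/3 ok
(6,4)R 2/3 ok
(6,5)B 1/4 unhappy
(6,6)B 3/4 ok
(6,7)B 2/2 ok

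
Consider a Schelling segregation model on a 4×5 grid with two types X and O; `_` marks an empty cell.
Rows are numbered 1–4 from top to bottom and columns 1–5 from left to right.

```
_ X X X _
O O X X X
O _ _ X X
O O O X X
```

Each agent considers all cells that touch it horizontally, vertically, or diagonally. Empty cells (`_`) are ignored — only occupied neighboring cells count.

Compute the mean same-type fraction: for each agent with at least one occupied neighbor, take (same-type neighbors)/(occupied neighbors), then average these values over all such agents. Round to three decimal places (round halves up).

0.821

(1,2)X 2/4
(1,3)X 4/5
(1,4)X 4/4
(2,1)O 2/3
(2,2)O 2/5
(2,3)X 5/6
(2,4)X 6/6
(2,5)X 4/4
(3,1)O 4/4
(3,4)X 6/7
(3,5)X 5/5
(4,1)O 2/2
(4,2)O 3/3
(4,3)O 1/3
(4,4)X 3/4
(4,5)X 3/3
Sum over 16 agents: 2/4 + 4/5 + 4/4 + 2/3 + 2/5 + 5/6 + 6/6 + 4/4 + 4/4 + 6/7 + 5/5 + 2/2 + 3/3 + 1/3 + 3/4 + 3/3 = 5519/420; mean = 5519/420 ÷ 16 = 5519/6720 = 0.821279… → 0.821.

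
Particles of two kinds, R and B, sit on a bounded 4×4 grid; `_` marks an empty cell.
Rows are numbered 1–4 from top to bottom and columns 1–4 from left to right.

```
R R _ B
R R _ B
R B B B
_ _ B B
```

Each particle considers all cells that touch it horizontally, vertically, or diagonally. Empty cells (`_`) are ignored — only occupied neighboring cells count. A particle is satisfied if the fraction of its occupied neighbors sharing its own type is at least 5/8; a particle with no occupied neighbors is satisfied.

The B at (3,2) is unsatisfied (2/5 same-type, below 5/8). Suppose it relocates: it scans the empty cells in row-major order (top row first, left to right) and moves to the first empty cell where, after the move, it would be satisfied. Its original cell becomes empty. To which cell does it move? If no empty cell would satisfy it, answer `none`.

(2,3)

Vacating (3,2). Empty cells in order:
  (1,3): 2/4 same-type → still unsatisfied.
  (2,3): 4/6 same-type → satisfied — stop here.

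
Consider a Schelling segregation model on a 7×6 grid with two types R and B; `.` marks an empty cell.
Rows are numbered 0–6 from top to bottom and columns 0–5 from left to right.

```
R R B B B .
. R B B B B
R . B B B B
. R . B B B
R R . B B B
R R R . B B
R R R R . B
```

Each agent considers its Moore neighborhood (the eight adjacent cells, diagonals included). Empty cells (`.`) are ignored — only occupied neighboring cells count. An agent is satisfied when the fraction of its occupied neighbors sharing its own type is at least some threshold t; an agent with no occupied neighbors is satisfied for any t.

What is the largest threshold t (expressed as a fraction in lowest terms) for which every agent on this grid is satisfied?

(0,0)R 2/2
(0,1)R 2/4
(0,2)B 3/5
(0,3)B 5/5
(0,4)B 4/4
(1,1)R 3/6
(1,2)B 5/7
(1,3)B 8/8
(1,4)B 7/7
(1,5)B 4/4
(2,0)R 2/2
(2,2)B 4/6
(2,3)B 7/7
(2,4)B 8/8
(2,5)B 5/5
(3,1)R 3/4
(3,3)B 6/6
(3,4)B 8/8
(3,5)B 5/5
(4,0)R 4/4
(4,1)R 5/5
(4,3)B 4/5
(4,4)B 7/7
(4,5)B 5/5
(5,0)R 5/5
(5,1)R 7/7
(5,2)R 5/6
(5,4)B 5/6
(5,5)B 4/4
(6,0)R 3/3
(6,1)R 5/5
(6,2)R 4/4
(6,3)R 2/3
(6,5)B 2/2
The smallest same-type fraction is 2/4 at (0,1), which reduces to 1/2. Any threshold above that leaves this agent unsatisfied.

1/2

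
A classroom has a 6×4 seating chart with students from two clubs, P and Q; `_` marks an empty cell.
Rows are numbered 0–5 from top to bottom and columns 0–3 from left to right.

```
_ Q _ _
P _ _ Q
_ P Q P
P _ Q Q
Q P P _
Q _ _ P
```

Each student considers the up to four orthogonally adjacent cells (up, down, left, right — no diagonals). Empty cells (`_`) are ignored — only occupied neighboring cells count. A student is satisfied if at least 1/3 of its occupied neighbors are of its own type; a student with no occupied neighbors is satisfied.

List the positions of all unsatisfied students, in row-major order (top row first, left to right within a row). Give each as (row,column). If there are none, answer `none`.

Row 0: (0,1)Q 0/0 satisfied
Row 1: (1,0)P 0/0 satisfied · (1,3)Q 0/1 not
Row 2: (2,1)P 0/1 not · (2,2)Q 1/3 satisfied · (2,3)P 0/3 not
Row 3: (3,0)P 0/1 not · (3,2)Q 2/3 satisfied · (3,3)Q 1/2 satisfied
Row 4: (4,0)Q 1/3 satisfied · (4,1)P 1/2 satisfied · (4,2)P 1/2 satisfied
Row 5: (5,0)Q 1/1 satisfied · (5,3)P 0/0 satisfied

(1,3), (2,1), (2,3), (3,0)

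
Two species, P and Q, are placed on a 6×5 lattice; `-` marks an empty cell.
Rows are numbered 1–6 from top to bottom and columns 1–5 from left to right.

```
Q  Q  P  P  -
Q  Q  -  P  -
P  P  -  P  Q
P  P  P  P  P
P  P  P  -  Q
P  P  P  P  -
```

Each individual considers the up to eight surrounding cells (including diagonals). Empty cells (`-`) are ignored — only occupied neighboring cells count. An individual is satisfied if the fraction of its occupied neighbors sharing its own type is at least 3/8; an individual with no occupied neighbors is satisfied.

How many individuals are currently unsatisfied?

(1,1)Q 3/3 ok
(1,2)Q 3/4 ok
(1,3)P 2/4 ok
(1,4)P 2/2 ok
(2,1)Q 3/5 ok
(2,2)Q 3/6 ok
(2,4)P 3/4 ok
(3,1)P 3/5 ok
(3,2)P 4/6 ok
(3,4)P 4/5 ok
(3,5)Q 0/4 unhappy
(4,1)P 5/5 ok
(4,2)P 7/7 ok
(4,3)P 6/6 ok
(4,4)P 4/6 ok
(4,5)P 2/4 ok
(5,1)P 5/5 ok
(5,2)P 8/8 ok
(5,3)P 7/7 ok
(5,5)Q 0/3 unhappy
(6,1)P 3/3 ok
(6,2)P 5/5 ok
(6,3)P 4/4 ok
(6,4)P 2/3 ok
Unsatisfied: (3,5), (5,5) — 2 in total.

2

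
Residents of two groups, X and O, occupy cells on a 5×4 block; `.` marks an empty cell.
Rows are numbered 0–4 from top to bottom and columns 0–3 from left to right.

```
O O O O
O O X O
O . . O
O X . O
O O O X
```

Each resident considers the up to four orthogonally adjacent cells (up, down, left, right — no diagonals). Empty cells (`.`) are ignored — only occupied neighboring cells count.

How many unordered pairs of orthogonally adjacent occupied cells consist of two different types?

7

Scan each occupied cell's neighbors to the right and below so each pair is counted once.
Row 0: O(0,0)–O(0,1)= O(0,0)–O(1,0)= O(0,1)–O(0,2)= O(0,1)–O(1,1)= O(0,2)–O(0,3)= O(0,2)–X(1,2)≠ O(0,3)–O(1,3)=  → 1/7 unlike.
Row 1: O(1,0)–O(1,1)= O(1,0)–O(2,0)= O(1,1)–X(1,2)≠ X(1,2)–O(1,3)≠ O(1,3)–O(2,3)=  → 2/5 unlike.
Row 2: O(2,0)–O(3,0)= O(2,3)–O(3,3)=  → 0/2 unlike.
Row 3: O(3,0)–X(3,1)≠ O(3,0)–O(4,0)= X(3,1)–O(4,1)≠ O(3,3)–X(4,3)≠  → 3/4 unlike.
Row 4: O(4,0)–O(4,1)= O(4,1)–O(4,2)= O(4,2)–X(4,3)≠  → 1/3 unlike.
Total adjacent occupied pairs: 21; unlike-type pairs: 7.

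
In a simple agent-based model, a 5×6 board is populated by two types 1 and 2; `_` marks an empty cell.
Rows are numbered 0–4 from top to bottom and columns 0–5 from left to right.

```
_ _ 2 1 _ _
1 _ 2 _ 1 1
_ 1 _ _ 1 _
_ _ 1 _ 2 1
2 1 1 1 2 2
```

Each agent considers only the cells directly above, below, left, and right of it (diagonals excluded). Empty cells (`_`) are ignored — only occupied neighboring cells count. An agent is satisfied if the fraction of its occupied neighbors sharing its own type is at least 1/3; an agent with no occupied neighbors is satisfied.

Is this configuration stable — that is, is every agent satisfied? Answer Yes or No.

Row 0: (0,2)2 1/2 ✓ · (0,3)1 0/1 ✗
Row 1: (1,0)1 0/0 ✓ · (1,2)2 1/1 ✓ · (1,4)1 2/2 ✓ · (1,5)1 1/1 ✓
Row 2: (2,1)1 0/0 ✓ · (2,4)1 1/2 ✓
Row 3: (3,2)1 1/1 ✓ · (3,4)2 1/3 ✓ · (3,5)1 0/2 ✗
Row 4: (4,0)2 0/1 ✗ · (4,1)1 1/2 ✓ · (4,2)1 3/3 ✓ · (4,3)1 1/2 ✓ · (4,4)2 2/3 ✓ · (4,5)2 1/2 ✓
For instance (0,3) has only 0/1 same-type neighbors, below 1/3.

No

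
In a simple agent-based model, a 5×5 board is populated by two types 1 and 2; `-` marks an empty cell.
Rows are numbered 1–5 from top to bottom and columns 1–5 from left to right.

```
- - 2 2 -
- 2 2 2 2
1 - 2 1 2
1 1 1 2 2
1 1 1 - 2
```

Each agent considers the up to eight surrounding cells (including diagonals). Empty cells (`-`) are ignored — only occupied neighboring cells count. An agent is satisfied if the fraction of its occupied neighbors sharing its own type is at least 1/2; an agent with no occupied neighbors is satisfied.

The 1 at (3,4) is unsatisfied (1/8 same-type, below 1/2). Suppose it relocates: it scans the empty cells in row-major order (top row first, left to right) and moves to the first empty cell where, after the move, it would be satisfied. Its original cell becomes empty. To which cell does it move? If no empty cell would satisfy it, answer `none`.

(2,1)

Vacating (3,4). Empty cells in order:
  (1,1): 0/1 same-type → still unsatisfied.
  (1,2): 0/3 same-type → still unsatisfied.
  (1,5): 0/3 same-type → still unsatisfied.
  (2,1): 1/2 same-type → satisfied — stop here.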